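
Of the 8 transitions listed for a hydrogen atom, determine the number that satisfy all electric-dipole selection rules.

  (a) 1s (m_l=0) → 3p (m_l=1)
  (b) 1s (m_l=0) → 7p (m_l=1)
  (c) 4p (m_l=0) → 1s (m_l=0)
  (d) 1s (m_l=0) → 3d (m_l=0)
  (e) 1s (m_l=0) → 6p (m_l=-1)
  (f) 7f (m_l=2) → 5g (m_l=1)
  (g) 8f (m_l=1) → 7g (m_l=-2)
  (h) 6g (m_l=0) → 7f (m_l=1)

6

(a) allowed
(b) allowed
(c) allowed
(d) forbidden — Δl = +2 (E1 requires Δl = ±1)
(e) allowed
(f) allowed
(g) forbidden — Δm_l = -3 (E1 requires Δm_l = 0, ±1)
(h) allowed
Total allowed: 6 of 8.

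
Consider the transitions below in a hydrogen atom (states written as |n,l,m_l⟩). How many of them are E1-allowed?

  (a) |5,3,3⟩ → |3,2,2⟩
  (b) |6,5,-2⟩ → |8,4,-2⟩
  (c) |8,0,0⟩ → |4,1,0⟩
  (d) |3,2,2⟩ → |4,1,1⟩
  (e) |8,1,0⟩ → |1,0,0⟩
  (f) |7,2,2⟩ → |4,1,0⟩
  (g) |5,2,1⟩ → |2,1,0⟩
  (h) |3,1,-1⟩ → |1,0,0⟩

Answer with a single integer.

7

(a) allowed
(b) allowed
(c) allowed
(d) allowed
(e) allowed
(f) forbidden — Δm_l = -2 (E1 requires Δm_l = 0, ±1)
(g) allowed
(h) allowed
Total allowed: 7 of 8.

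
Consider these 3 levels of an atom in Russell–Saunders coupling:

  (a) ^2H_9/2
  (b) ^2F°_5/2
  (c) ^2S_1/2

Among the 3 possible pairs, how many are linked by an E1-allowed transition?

(a)–(b): forbidden (ΔL, ΔJ).
(a)–(c): forbidden (parity, ΔL, ΔJ).
(b)–(c): forbidden (ΔL, ΔJ).
Allowed pairs: 0 of 3.

0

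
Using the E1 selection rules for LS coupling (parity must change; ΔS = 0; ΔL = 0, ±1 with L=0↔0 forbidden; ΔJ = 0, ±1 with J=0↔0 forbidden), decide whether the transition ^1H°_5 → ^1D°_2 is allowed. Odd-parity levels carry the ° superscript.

forbidden

ΔJ = 0, ±1 (not J=0↔0): J: 5 → 2, ΔJ = -3 — fails.
ΔL = 0, ±1 (not L=0↔0): L: 5 → 2, ΔL = -3 — fails.
ΔS = 0: S: 0 → 0 — passes.
Parity must change: odd → odd — fails.
Rule(s) violated: parity, ΔL, ΔJ.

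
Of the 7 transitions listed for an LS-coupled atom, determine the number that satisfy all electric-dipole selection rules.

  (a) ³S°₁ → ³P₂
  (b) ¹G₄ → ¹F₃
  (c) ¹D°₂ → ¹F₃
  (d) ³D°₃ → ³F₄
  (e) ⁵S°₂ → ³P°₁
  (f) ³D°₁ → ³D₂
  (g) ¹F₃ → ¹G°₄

5

(a) allowed
(b) forbidden (parity fails)
(c) allowed
(d) allowed
(e) forbidden (parity, ΔS fail)
(f) allowed
(g) allowed
Total allowed: 5 of 7.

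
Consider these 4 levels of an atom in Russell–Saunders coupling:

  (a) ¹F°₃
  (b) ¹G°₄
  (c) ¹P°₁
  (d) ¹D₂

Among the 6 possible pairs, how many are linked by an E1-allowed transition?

2

(a)–(b): forbidden (parity).
(a)–(c): forbidden (parity, ΔL, ΔJ).
(a)–(d): allowed.
(b)–(c): forbidden (parity, ΔL, ΔJ).
(b)–(d): forbidden (ΔL, ΔJ).
(c)–(d): allowed.
Allowed pairs: 2 of 6.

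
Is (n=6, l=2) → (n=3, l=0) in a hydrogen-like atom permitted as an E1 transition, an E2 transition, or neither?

Δl = 0 − 2 = -2; l_i + l_f = 2.
E1 (Δl = ±1): not satisfied.
E2 (Δl = 0,±2, l_i+l_f ≥ 2): satisfied.

E2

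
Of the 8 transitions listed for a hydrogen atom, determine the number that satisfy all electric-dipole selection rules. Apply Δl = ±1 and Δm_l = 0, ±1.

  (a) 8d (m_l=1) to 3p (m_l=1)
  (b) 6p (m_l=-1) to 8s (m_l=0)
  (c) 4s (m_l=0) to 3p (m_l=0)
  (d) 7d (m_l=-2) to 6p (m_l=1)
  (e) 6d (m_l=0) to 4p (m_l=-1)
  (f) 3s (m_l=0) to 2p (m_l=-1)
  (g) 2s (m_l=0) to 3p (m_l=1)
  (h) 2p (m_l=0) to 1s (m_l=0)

(a) allowed
(b) allowed
(c) allowed
(d) forbidden — Δm_l = +3 (E1 requires Δm_l = 0, ±1)
(e) allowed
(f) allowed
(g) allowed
(h) allowed
Total allowed: 7 of 8.

7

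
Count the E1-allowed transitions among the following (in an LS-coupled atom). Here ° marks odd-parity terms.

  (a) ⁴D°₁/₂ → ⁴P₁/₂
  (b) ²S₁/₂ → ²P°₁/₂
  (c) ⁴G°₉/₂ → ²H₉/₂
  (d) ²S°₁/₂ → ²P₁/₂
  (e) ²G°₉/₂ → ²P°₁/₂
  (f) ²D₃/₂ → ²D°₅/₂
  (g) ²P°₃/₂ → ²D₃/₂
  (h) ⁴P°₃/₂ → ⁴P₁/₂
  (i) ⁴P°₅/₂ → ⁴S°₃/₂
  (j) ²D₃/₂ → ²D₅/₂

(a) allowed
(b) allowed
(c) forbidden (ΔS fails)
(d) allowed
(e) forbidden (parity, ΔL, ΔJ fail)
(f) allowed
(g) allowed
(h) allowed
(i) forbidden (parity fails)
(j) forbidden (parity fails)
Total allowed: 6 of 10.

6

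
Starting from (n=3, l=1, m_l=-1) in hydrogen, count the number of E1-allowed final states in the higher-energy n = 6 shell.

4

E1 requires Δl = ±1, so l_f ∈ {0, 2}; with 0 ≤ l_f ≤ n_f−1 = 5, the allowed l_f values are {0, 2}.
For l_f = 0: m_f ∈ {m_i−1, m_i, m_i+1} ∩ [−0, 0] = {0} → 1 state.
For l_f = 2: m_f ∈ {m_i−1, m_i, m_i+1} ∩ [−2, 2] = {-2, -1, 0} → 3 states.
Total: 4.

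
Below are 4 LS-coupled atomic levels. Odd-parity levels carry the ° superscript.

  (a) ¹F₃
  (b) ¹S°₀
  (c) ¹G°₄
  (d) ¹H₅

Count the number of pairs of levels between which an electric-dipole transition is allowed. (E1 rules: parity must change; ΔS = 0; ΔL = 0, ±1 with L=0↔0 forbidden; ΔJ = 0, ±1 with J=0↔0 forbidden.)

2

(a)–(b): forbidden (ΔL, ΔJ).
(a)–(c): allowed.
(a)–(d): forbidden (parity, ΔL, ΔJ).
(b)–(c): forbidden (parity, ΔL, ΔJ).
(b)–(d): forbidden (ΔL, ΔJ).
(c)–(d): allowed.
Allowed pairs: 2 of 6.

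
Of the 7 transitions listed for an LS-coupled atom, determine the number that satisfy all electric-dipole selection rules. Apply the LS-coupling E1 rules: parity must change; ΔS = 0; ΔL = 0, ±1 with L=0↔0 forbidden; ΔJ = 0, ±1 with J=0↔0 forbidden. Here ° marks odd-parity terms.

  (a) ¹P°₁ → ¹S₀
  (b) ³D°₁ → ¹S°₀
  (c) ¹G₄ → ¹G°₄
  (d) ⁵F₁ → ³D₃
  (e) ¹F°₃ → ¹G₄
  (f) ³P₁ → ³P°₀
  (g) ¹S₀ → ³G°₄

(a) allowed
(b) forbidden (parity, ΔS, ΔL fail)
(c) allowed
(d) forbidden (parity, ΔS, ΔJ fail)
(e) allowed
(f) allowed
(g) forbidden (ΔS, ΔL, ΔJ fail)
Total allowed: 4 of 7.

4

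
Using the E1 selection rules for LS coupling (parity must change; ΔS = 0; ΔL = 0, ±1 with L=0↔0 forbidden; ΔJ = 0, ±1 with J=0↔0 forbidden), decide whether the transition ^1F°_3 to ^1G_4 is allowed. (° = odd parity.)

ΔJ = 0, ±1 (not J=0↔0): J: 3 → 4, ΔJ = +1 — ok.
Parity must change: odd → even — ok.
ΔS = 0: S: 0 → 0 — ok.
ΔL = 0, ±1 (not L=0↔0): L: 3 → 4, ΔL = +1 — ok.
All four E1 rules are satisfied.

allowed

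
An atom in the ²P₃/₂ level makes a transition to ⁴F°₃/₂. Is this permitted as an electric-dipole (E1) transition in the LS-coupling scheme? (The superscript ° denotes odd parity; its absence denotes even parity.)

forbidden

Reading off the term symbols: S 1/2→3/2, L 1→3, J 3/2→3/2, parity even→odd.
Parity must change: even → odd — ✓.
ΔS = 0: S: 1/2 → 3/2 — ✗.
ΔL = 0, ±1 (not L=0↔0): L: 1 → 3, ΔL = +2 — ✗.
ΔJ = 0, ±1 (not J=0↔0): J: 3/2 → 3/2, ΔJ = +0 — ✓.
Rule(s) violated: ΔS, ΔL.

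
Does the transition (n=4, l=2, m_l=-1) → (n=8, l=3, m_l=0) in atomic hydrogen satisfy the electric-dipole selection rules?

allowed

Initial l = 2, final l = 3, so Δl = +1. E1 requires Δl = ±1: ✓.
m_l: -1 → 0 (Δm_l = +1). |Δm_l| ≤ 1 ✓.
All E1 selection rules are satisfied.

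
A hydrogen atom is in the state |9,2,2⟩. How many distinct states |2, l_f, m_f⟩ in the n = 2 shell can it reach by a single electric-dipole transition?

1

E1 requires Δl = ±1, so l_f ∈ {1, 3}; with 0 ≤ l_f ≤ n_f−1 = 1, the allowed l_f values are {1}.
For l_f = 1: m_f ∈ {m_i−1, m_i, m_i+1} ∩ [−1, 1] = {1} → 1 state.
Total: 1.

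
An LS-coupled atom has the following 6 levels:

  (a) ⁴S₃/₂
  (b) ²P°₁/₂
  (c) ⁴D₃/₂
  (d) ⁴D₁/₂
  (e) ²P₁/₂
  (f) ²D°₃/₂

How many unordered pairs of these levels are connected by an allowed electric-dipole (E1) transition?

2

(a)–(b): forbidden (ΔS).
(a)–(c): forbidden (parity, ΔL).
(a)–(d): forbidden (parity, ΔL).
(a)–(e): forbidden (parity, ΔS).
(a)–(f): forbidden (ΔS, ΔL).
(b)–(c): forbidden (ΔS).
(b)–(d): forbidden (ΔS).
(b)–(e): allowed.
(b)–(f): forbidden (parity).
(c)–(d): forbidden (parity).
(c)–(e): forbidden (parity, ΔS).
(c)–(f): forbidden (ΔS).
(d)–(e): forbidden (parity, ΔS).
(d)–(f): forbidden (ΔS).
(e)–(f): allowed.
Allowed pairs: 2 of 15.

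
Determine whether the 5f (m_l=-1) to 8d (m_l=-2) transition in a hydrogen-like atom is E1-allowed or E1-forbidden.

Initial l = 3, final l = 2, so Δl = -1. E1 requires Δl = ±1: satisfied.
Δm_l = -2 − (-1) = -1. E1 requires Δm_l = 0, ±1: satisfied.
All E1 selection rules are satisfied.

allowed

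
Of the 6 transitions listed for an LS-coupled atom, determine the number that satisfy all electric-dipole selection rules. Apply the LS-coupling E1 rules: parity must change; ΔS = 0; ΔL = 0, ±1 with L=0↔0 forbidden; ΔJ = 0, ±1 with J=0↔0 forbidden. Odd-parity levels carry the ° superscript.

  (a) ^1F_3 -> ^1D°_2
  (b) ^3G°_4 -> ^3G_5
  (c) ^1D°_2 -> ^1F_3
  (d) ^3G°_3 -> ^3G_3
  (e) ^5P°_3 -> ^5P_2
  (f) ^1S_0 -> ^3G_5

(a) allowed
(b) allowed
(c) allowed
(d) allowed
(e) allowed
(f) forbidden (parity, ΔS, ΔL, ΔJ fail)
Total allowed: 5 of 6.

5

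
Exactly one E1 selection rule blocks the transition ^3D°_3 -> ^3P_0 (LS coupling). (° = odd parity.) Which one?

the ΔJ = 0, ±1 rule

ΔS = 0: S: 1 → 1 — passes.
ΔL = 0, ±1 (not L=0↔0): L: 2 → 1, ΔL = -1 — passes.
ΔJ = 0, ±1 (not J=0↔0): J: 3 → 0, ΔJ = -3 — fails.
Parity must change: odd → even — passes.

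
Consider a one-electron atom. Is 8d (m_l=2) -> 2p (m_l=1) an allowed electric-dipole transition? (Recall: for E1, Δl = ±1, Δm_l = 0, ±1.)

Initial l = 2, final l = 1, so Δl = -1. E1 requires Δl = ±1: ok.
m_l: 2 → 1 (Δm_l = -1). |Δm_l| ≤ 1 ok.
All E1 selection rules are satisfied.

allowed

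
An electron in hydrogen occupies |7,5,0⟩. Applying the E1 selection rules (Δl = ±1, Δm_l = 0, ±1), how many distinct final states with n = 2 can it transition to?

0

E1 requires l_f ∈ {4, 6}, but neither lies in [0, 1], so no final state is reachable.
Total: 0.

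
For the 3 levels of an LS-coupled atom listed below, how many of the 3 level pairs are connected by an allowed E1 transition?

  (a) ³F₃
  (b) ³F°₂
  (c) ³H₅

1

(a)–(b): allowed.
(a)–(c): forbidden (parity, ΔL, ΔJ).
(b)–(c): forbidden (ΔL, ΔJ).
Allowed pairs: 1 of 3.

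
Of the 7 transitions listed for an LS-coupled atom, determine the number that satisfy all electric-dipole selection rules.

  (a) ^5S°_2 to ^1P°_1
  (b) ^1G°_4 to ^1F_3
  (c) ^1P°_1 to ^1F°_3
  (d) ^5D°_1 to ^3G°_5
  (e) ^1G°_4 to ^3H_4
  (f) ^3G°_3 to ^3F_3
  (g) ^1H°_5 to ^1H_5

(a) forbidden (parity, ΔS fail)
(b) allowed
(c) forbidden (parity, ΔL, ΔJ fail)
(d) forbidden (parity, ΔS, ΔL, ΔJ fail)
(e) forbidden (ΔS fails)
(f) allowed
(g) allowed
Total allowed: 3 of 7.

3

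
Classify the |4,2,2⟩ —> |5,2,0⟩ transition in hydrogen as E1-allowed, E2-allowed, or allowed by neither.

Δl = 2 − 2 = +0; l_i + l_f = 4.
Δm_l = -2.
E1 (Δl = ±1, |Δm_l| ≤ 1): not satisfied.
E2 (Δl = 0,±2, l_i+l_f ≥ 2, |Δm_l| ≤ 2): satisfied.

E2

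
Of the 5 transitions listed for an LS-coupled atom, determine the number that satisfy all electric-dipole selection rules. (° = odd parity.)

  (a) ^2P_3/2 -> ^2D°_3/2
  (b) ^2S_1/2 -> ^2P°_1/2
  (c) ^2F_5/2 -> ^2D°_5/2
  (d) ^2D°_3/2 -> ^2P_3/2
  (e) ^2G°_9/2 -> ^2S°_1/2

(a) allowed
(b) allowed
(c) allowed
(d) allowed
(e) forbidden (parity, ΔL, ΔJ fail)
Total allowed: 4 of 5.

4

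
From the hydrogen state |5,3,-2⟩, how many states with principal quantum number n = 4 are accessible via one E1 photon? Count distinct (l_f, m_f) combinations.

E1 requires Δl = ±1, so l_f ∈ {2, 4}; with 0 ≤ l_f ≤ n_f−1 = 3, the allowed l_f values are {2}.
For l_f = 2: m_f ∈ {m_i−1, m_i, m_i+1} ∩ [−2, 2] = {-2, -1} → 2 states.
Total: 2.

2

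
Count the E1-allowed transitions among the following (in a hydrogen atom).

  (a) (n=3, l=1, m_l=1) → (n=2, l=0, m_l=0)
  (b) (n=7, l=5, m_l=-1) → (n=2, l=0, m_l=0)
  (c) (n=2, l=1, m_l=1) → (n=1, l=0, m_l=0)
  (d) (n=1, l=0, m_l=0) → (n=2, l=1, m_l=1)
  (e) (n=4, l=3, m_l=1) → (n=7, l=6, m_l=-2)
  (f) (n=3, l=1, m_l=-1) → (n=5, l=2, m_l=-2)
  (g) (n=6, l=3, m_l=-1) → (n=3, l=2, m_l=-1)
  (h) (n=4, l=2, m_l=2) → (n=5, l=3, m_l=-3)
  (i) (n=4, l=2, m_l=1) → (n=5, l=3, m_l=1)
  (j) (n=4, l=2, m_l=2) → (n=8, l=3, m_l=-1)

(a) allowed
(b) forbidden — Δl = -5 (E1 requires Δl = ±1)
(c) allowed
(d) allowed
(e) forbidden — Δl = +3 (E1 requires Δl = ±1); Δm_l = -3 (E1 requires Δm_l = 0, ±1)
(f) allowed
(g) allowed
(h) forbidden — Δm_l = -5 (E1 requires Δm_l = 0, ±1)
(i) allowed
(j) forbidden — Δm_l = -3 (E1 requires Δm_l = 0, ±1)
Total allowed: 6 of 10.

6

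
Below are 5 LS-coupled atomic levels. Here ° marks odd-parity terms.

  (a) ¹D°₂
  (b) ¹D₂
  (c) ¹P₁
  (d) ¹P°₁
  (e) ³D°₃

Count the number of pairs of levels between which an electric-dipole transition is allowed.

4

(a)–(b): allowed.
(a)–(c): allowed.
(a)–(d): forbidden (parity).
(a)–(e): forbidden (parity, ΔS).
(b)–(c): forbidden (parity).
(b)–(d): allowed.
(b)–(e): forbidden (ΔS).
(c)–(d): allowed.
(c)–(e): forbidden (ΔS, ΔJ).
(d)–(e): forbidden (parity, ΔS, ΔJ).
Allowed pairs: 4 of 10.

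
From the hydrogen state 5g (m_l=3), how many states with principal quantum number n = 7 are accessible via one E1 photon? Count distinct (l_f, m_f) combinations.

E1 requires Δl = ±1, so l_f ∈ {3, 5}; with 0 ≤ l_f ≤ n_f−1 = 6, the allowed l_f values are {3, 5}.
For l_f = 3: m_f ∈ {m_i−1, m_i, m_i+1} ∩ [−3, 3] = {2, 3} → 2 states.
For l_f = 5: m_f ∈ {m_i−1, m_i, m_i+1} ∩ [−5, 5] = {2, 3, 4} → 3 states.
Total: 5.

5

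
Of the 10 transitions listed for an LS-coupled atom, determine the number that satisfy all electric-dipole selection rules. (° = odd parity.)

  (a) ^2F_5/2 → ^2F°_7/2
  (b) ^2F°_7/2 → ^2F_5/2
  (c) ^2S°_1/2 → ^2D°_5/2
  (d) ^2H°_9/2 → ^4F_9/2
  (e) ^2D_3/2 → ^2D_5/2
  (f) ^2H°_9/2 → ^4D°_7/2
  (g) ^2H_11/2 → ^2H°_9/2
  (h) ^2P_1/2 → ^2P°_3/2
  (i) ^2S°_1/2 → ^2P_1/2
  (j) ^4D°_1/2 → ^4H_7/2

5

(a) allowed
(b) allowed
(c) forbidden (parity, ΔL, ΔJ fail)
(d) forbidden (ΔS, ΔL fail)
(e) forbidden (parity fails)
(f) forbidden (parity, ΔS, ΔL fail)
(g) allowed
(h) allowed
(i) allowed
(j) forbidden (ΔL, ΔJ fail)
Total allowed: 5 of 10.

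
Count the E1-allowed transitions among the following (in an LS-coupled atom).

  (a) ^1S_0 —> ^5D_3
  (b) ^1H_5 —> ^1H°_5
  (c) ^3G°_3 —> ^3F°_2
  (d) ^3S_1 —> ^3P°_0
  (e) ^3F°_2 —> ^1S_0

(a) forbidden (parity, ΔS, ΔL, ΔJ fail)
(b) allowed
(c) forbidden (parity fails)
(d) allowed
(e) forbidden (ΔS, ΔL, ΔJ fail)
Total allowed: 2 of 5.

2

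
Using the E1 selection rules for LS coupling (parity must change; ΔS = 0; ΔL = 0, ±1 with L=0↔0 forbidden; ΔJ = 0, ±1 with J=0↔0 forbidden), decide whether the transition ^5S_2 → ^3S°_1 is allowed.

forbidden

Initial level: S=2, L=0, J=2, parity even. Final level: S=1, L=0, J=1, parity odd.
ΔS = 0: S: 2 → 1 — ✗.
ΔJ = 0, ±1 (not J=0↔0): J: 2 → 1, ΔJ = -1 — ✓.
Parity must change: even → odd — ✓.
ΔL = 0, ±1 (not L=0↔0): L: 0 → 0, ΔL = +0 — ✗.
Rule(s) violated: ΔS, ΔL.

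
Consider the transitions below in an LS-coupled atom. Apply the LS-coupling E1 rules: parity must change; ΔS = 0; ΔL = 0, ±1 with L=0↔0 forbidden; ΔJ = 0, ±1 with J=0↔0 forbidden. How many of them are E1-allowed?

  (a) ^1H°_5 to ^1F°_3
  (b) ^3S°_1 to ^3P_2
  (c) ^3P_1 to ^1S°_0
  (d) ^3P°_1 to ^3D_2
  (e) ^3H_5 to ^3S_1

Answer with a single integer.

2

(a) forbidden (parity, ΔL, ΔJ fail)
(b) allowed
(c) forbidden (ΔS fails)
(d) allowed
(e) forbidden (parity, ΔL, ΔJ fail)
Total allowed: 2 of 5.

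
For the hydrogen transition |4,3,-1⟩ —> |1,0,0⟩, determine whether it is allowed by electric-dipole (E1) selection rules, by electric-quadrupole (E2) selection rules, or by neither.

Δl = 0 − 3 = -3; l_i + l_f = 3.
Δm_l = +1.
E1 (Δl = ±1, |Δm_l| ≤ 1): not satisfied.
E2 (Δl = 0,±2, l_i+l_f ≥ 2, |Δm_l| ≤ 2): not satisfied.

neither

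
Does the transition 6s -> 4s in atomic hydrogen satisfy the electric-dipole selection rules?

forbidden

Initial l = 0, final l = 0, so Δl = +0. E1 requires Δl = ±1: fails.
The transition is electric-dipole forbidden.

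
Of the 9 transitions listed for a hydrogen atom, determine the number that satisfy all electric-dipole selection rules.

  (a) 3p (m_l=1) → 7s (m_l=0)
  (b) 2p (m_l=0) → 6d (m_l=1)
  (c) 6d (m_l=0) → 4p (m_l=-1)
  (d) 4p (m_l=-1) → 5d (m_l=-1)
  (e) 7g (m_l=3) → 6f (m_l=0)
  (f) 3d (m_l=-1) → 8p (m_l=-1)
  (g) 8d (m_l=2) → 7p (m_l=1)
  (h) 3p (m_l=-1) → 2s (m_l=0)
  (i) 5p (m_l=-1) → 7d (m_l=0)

8

(a) allowed
(b) allowed
(c) allowed
(d) allowed
(e) forbidden — Δm_l = -3 (E1 requires Δm_l = 0, ±1)
(f) allowed
(g) allowed
(h) allowed
(i) allowed
Total allowed: 8 of 9.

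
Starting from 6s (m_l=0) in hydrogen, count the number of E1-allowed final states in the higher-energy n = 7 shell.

E1 requires Δl = ±1, so l_f ∈ {-1, 1}; with 0 ≤ l_f ≤ n_f−1 = 6, the allowed l_f values are {1}.
For l_f = 1: m_f ∈ {m_i−1, m_i, m_i+1} ∩ [−1, 1] = {-1, 0, 1} → 3 states.
Total: 3.

3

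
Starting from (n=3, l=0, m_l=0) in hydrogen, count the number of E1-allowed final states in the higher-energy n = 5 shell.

E1 requires Δl = ±1, so l_f ∈ {-1, 1}; with 0 ≤ l_f ≤ n_f−1 = 4, the allowed l_f values are {1}.
For l_f = 1: m_f ∈ {m_i−1, m_i, m_i+1} ∩ [−1, 1] = {-1, 0, 1} → 3 states.
Total: 3.

3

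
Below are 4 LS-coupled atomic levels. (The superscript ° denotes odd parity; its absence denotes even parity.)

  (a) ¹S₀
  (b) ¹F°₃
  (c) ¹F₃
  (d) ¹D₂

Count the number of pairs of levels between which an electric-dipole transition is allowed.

(a)–(b): forbidden (ΔL, ΔJ).
(a)–(c): forbidden (parity, ΔL, ΔJ).
(a)–(d): forbidden (parity, ΔL, ΔJ).
(b)–(c): allowed.
(b)–(d): allowed.
(c)–(d): forbidden (parity).
Allowed pairs: 2 of 6.

2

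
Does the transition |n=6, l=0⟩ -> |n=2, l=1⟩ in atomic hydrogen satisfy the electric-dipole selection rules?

l: 0 → 1 (Δl = +1). Δl = ±1 satisfied.
All E1 selection rules are satisfied.

allowed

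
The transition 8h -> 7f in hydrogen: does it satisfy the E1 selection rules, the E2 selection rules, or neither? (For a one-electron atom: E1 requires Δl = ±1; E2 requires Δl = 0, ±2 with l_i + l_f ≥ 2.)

Δl = 3 − 5 = -2; l_i + l_f = 8.
E1 (Δl = ±1): not satisfied.
E2 (Δl = 0,±2, l_i+l_f ≥ 2): satisfied.

E2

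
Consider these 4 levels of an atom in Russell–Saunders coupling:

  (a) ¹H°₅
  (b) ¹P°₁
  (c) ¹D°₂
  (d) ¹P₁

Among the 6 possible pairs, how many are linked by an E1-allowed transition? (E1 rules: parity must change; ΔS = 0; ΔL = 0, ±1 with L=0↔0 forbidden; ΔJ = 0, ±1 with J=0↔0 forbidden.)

(a)–(b): forbidden (parity, ΔL, ΔJ).
(a)–(c): forbidden (parity, ΔL, ΔJ).
(a)–(d): forbidden (ΔL, ΔJ).
(b)–(c): forbidden (parity).
(b)–(d): allowed.
(c)–(d): allowed.
Allowed pairs: 2 of 6.

2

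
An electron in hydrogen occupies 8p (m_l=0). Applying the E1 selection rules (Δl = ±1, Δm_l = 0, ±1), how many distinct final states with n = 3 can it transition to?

E1 requires Δl = ±1, so l_f ∈ {0, 2}; with 0 ≤ l_f ≤ n_f−1 = 2, the allowed l_f values are {0, 2}.
For l_f = 0: m_f ∈ {m_i−1, m_i, m_i+1} ∩ [−0, 0] = {0} → 1 state.
For l_f = 2: m_f ∈ {m_i−1, m_i, m_i+1} ∩ [−2, 2] = {-1, 0, 1} → 3 states.
Total: 4.

4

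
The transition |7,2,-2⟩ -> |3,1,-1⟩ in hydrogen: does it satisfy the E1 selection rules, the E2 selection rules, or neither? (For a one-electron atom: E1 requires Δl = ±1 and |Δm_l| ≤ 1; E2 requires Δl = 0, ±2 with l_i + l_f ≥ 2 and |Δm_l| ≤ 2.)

E1

Δl = 1 − 2 = -1; l_i + l_f = 3.
Δm_l = +1.
E1 (Δl = ±1, |Δm_l| ≤ 1): satisfied.
E2 (Δl = 0,±2, l_i+l_f ≥ 2, |Δm_l| ≤ 2): not satisfied.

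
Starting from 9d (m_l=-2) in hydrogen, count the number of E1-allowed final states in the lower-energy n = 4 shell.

E1 requires Δl = ±1, so l_f ∈ {1, 3}; with 0 ≤ l_f ≤ n_f−1 = 3, the allowed l_f values are {1, 3}.
For l_f = 1: m_f ∈ {m_i−1, m_i, m_i+1} ∩ [−1, 1] = {-1} → 1 state.
For l_f = 3: m_f ∈ {m_i−1, m_i, m_i+1} ∩ [−3, 3] = {-3, -2, -1} → 3 states.
Total: 4.

4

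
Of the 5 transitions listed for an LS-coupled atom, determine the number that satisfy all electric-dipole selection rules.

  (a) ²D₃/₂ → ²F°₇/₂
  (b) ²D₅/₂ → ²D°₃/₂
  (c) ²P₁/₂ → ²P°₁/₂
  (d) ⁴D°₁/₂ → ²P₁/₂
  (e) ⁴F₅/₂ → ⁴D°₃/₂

(a) forbidden (ΔJ fails)
(b) allowed
(c) allowed
(d) forbidden (ΔS fails)
(e) allowed
Total allowed: 3 of 5.

3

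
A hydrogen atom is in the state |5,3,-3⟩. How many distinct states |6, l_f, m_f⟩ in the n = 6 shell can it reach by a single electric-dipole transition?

4

E1 requires Δl = ±1, so l_f ∈ {2, 4}; with 0 ≤ l_f ≤ n_f−1 = 5, the allowed l_f values are {2, 4}.
For l_f = 2: m_f ∈ {m_i−1, m_i, m_i+1} ∩ [−2, 2] = {-2} → 1 state.
For l_f = 4: m_f ∈ {m_i−1, m_i, m_i+1} ∩ [−4, 4] = {-4, -3, -2} → 3 states.
Total: 4.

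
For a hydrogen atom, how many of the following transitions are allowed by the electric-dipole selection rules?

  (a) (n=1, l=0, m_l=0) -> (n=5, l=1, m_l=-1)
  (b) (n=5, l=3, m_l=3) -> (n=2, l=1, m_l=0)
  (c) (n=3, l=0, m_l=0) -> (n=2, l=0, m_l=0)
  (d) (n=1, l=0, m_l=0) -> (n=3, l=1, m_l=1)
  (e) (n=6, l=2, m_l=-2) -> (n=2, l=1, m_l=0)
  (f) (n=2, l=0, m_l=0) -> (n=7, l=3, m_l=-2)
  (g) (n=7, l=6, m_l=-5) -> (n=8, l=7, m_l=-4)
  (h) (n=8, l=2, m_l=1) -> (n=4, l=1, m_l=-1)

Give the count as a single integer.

3

(a) allowed
(b) forbidden — Δl = -2 (E1 requires Δl = ±1); Δm_l = -3 (E1 requires Δm_l = 0, ±1)
(c) forbidden — Δl = +0 (E1 requires Δl = ±1)
(d) allowed
(e) forbidden — Δm_l = +2 (E1 requires Δm_l = 0, ±1)
(f) forbidden — Δl = +3 (E1 requires Δl = ±1); Δm_l = -2 (E1 requires Δm_l = 0, ±1)
(g) allowed
(h) forbidden — Δm_l = -2 (E1 requires Δm_l = 0, ±1)
Total allowed: 3 of 8.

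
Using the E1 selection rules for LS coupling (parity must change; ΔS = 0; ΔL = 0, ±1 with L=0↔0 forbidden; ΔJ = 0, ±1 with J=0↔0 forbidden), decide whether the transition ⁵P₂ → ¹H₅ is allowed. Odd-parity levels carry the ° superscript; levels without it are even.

forbidden

Reading off the term symbols: S 2→0, L 1→5, J 2→5, parity even→even.
Parity must change: even → even — fails.
ΔS = 0: S: 2 → 0 — fails.
ΔL = 0, ±1 (not L=0↔0): L: 1 → 5, ΔL = +4 — fails.
ΔJ = 0, ±1 (not J=0↔0): J: 2 → 5, ΔJ = +3 — fails.
Rule(s) violated: parity, ΔS, ΔL, ΔJ.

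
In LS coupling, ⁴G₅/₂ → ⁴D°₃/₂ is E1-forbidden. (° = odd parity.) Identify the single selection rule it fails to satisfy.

the ΔL = 0, ±1 rule

Reading off the term symbols: S 3/2→3/2, L 4→2, J 5/2→3/2, parity even→odd.
Parity must change: even → odd — passes.
ΔS = 0: S: 3/2 → 3/2 — passes.
ΔL = 0, ±1 (not L=0↔0): L: 4 → 2, ΔL = -2 — fails.
ΔJ = 0, ±1 (not J=0↔0): J: 5/2 → 3/2, ΔJ = -1 — passes.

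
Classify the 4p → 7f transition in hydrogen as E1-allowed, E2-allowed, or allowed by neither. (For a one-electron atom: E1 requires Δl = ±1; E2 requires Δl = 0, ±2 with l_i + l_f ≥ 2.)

E2

Δl = 3 − 1 = +2; l_i + l_f = 4.
E1 (Δl = ±1): not satisfied.
E2 (Δl = 0,±2, l_i+l_f ≥ 2): satisfied.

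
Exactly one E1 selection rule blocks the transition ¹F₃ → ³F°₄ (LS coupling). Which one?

Parity must change: even → odd — passes.
ΔS = 0: S: 0 → 1 — fails.
ΔL = 0, ±1 (not L=0↔0): L: 3 → 3, ΔL = +0 — passes.
ΔJ = 0, ±1 (not J=0↔0): J: 3 → 4, ΔJ = +1 — passes.

the ΔS = 0 rule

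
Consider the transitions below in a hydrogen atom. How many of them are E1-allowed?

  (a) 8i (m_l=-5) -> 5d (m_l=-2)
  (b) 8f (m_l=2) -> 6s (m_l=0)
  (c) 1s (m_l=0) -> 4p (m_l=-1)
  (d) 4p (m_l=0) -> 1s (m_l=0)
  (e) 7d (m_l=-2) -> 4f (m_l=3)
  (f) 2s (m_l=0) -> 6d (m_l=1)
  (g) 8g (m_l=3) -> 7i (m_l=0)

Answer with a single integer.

2

(a) forbidden — Δl = -4 (E1 requires Δl = ±1); Δm_l = +3 (E1 requires Δm_l = 0, ±1)
(b) forbidden — Δl = -3 (E1 requires Δl = ±1); Δm_l = -2 (E1 requires Δm_l = 0, ±1)
(c) allowed
(d) allowed
(e) forbidden — Δm_l = +5 (E1 requires Δm_l = 0, ±1)
(f) forbidden — Δl = +2 (E1 requires Δl = ±1)
(g) forbidden — Δl = +2 (E1 requires Δl = ±1); Δm_l = -3 (E1 requires Δm_l = 0, ±1)
Total allowed: 2 of 7.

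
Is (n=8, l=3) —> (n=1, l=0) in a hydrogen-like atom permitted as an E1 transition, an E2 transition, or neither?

Δl = 0 − 3 = -3; l_i + l_f = 3.
E1 (Δl = ±1): not satisfied.
E2 (Δl = 0,±2, l_i+l_f ≥ 2): not satisfied.

neither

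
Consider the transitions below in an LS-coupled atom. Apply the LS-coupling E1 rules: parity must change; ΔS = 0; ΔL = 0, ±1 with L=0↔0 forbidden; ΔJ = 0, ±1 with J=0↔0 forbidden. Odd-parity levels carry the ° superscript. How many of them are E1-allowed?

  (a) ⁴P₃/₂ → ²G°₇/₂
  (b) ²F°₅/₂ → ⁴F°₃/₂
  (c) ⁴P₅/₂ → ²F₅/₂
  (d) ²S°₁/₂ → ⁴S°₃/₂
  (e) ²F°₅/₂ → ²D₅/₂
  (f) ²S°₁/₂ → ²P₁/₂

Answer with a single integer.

2

(a) forbidden (ΔS, ΔL, ΔJ fail)
(b) forbidden (parity, ΔS fail)
(c) forbidden (parity, ΔS, ΔL fail)
(d) forbidden (parity, ΔS, ΔL fail)
(e) allowed
(f) allowed
Total allowed: 2 of 6.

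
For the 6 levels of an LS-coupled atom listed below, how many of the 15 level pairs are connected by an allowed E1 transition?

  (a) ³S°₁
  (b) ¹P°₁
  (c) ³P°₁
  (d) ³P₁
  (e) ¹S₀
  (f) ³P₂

5

(a)–(b): forbidden (parity, ΔS).
(a)–(c): forbidden (parity).
(a)–(d): allowed.
(a)–(e): forbidden (ΔS, ΔL).
(a)–(f): allowed.
(b)–(c): forbidden (parity, ΔS).
(b)–(d): forbidden (ΔS).
(b)–(e): allowed.
(b)–(f): forbidden (ΔS).
(c)–(d): allowed.
(c)–(e): forbidden (ΔS).
(c)–(f): allowed.
(d)–(e): forbidden (parity, ΔS).
(d)–(f): forbidden (parity).
(e)–(f): forbidden (parity, ΔS, ΔJ).
Allowed pairs: 5 of 15.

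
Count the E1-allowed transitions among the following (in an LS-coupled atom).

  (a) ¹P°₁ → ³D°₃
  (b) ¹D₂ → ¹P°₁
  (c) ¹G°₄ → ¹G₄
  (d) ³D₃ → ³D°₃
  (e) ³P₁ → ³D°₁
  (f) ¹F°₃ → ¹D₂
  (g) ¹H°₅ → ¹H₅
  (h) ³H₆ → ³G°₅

7

(a) forbidden (parity, ΔS, ΔJ fail)
(b) allowed
(c) allowed
(d) allowed
(e) allowed
(f) allowed
(g) allowed
(h) allowed
Total allowed: 7 of 8.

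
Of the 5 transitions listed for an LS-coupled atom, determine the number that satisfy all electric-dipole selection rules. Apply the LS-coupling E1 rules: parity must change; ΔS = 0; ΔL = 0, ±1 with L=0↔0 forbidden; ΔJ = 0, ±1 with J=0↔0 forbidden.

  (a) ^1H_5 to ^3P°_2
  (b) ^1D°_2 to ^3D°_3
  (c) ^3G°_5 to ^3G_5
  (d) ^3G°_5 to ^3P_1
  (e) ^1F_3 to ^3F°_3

1

(a) forbidden (ΔS, ΔL, ΔJ fail)
(b) forbidden (parity, ΔS fail)
(c) allowed
(d) forbidden (ΔL, ΔJ fail)
(e) forbidden (ΔS fails)
Total allowed: 1 of 5.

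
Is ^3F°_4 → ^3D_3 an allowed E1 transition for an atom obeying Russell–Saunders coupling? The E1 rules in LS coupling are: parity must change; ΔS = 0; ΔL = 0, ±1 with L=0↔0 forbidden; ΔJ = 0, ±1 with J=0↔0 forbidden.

allowed

Reading off the term symbols: S 1→1, L 3→2, J 4→3, parity odd→even.
ΔS = 0: S: 1 → 1 — satisfied.
Parity must change: odd → even — satisfied.
ΔJ = 0, ±1 (not J=0↔0): J: 4 → 3, ΔJ = -1 — satisfied.
ΔL = 0, ±1 (not L=0↔0): L: 3 → 2, ΔL = -1 — satisfied.
All four E1 rules are satisfied.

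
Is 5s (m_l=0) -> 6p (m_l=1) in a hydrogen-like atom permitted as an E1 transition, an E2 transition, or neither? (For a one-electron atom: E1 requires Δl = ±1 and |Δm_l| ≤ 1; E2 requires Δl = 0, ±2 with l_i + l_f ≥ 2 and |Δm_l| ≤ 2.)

Δl = 1 − 0 = +1; l_i + l_f = 1.
Δm_l = +1.
E1 (Δl = ±1, |Δm_l| ≤ 1): satisfied.
E2 (Δl = 0,±2, l_i+l_f ≥ 2, |Δm_l| ≤ 2): not satisfied.

E1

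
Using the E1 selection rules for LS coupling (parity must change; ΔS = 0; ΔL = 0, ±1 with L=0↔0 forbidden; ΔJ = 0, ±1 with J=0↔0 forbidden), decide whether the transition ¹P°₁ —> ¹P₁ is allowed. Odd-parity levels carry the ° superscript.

allowed

Parity must change: odd → even — passes.
ΔS = 0: S: 0 → 0 — passes.
ΔL = 0, ±1 (not L=0↔0): L: 1 → 1, ΔL = +0 — passes.
ΔJ = 0, ±1 (not J=0↔0): J: 1 → 1, ΔJ = +0 — passes.
All four E1 rules are satisfied.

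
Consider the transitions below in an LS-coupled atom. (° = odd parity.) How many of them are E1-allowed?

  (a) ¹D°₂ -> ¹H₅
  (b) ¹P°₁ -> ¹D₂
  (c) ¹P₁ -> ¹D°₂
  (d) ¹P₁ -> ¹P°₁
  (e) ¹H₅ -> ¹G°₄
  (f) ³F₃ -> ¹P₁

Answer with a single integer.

(a) forbidden (ΔL, ΔJ fail)
(b) allowed
(c) allowed
(d) allowed
(e) allowed
(f) forbidden (parity, ΔS, ΔL, ΔJ fail)
Total allowed: 4 of 6.

4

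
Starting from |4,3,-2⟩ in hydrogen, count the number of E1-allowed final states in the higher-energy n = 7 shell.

E1 requires Δl = ±1, so l_f ∈ {2, 4}; with 0 ≤ l_f ≤ n_f−1 = 6, the allowed l_f values are {2, 4}.
For l_f = 2: m_f ∈ {m_i−1, m_i, m_i+1} ∩ [−2, 2] = {-2, -1} → 2 states.
For l_f = 4: m_f ∈ {m_i−1, m_i, m_i+1} ∩ [−4, 4] = {-3, -2, -1} → 3 states.
Total: 5.

5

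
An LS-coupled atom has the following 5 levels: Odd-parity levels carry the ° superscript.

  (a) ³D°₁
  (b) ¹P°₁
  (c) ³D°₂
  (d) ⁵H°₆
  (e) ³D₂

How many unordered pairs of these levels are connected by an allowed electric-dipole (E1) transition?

2

(a)–(b): forbidden (parity, ΔS).
(a)–(c): forbidden (parity).
(a)–(d): forbidden (parity, ΔS, ΔL, ΔJ).
(a)–(e): allowed.
(b)–(c): forbidden (parity, ΔS).
(b)–(d): forbidden (parity, ΔS, ΔL, ΔJ).
(b)–(e): forbidden (ΔS).
(c)–(d): forbidden (parity, ΔS, ΔL, ΔJ).
(c)–(e): allowed.
(d)–(e): forbidden (ΔS, ΔL, ΔJ).
Allowed pairs: 2 of 10.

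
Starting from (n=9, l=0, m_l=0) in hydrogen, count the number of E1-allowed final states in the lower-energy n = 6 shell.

3

E1 requires Δl = ±1, so l_f ∈ {-1, 1}; with 0 ≤ l_f ≤ n_f−1 = 5, the allowed l_f values are {1}.
For l_f = 1: m_f ∈ {m_i−1, m_i, m_i+1} ∩ [−1, 1] = {-1, 0, 1} → 3 states.
Total: 3.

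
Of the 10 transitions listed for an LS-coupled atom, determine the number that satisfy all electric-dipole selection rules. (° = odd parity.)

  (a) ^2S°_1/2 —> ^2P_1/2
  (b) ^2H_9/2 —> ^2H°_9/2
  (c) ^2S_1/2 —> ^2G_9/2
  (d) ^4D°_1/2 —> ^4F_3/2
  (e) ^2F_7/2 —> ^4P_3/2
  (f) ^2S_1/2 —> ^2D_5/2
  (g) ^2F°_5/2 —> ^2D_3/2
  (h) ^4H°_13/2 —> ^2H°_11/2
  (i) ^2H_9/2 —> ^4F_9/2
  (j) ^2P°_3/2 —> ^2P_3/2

(a) allowed
(b) allowed
(c) forbidden (parity, ΔL, ΔJ fail)
(d) allowed
(e) forbidden (parity, ΔS, ΔL, ΔJ fail)
(f) forbidden (parity, ΔL, ΔJ fail)
(g) allowed
(h) forbidden (parity, ΔS fail)
(i) forbidden (parity, ΔS, ΔL fail)
(j) allowed
Total allowed: 5 of 10.

5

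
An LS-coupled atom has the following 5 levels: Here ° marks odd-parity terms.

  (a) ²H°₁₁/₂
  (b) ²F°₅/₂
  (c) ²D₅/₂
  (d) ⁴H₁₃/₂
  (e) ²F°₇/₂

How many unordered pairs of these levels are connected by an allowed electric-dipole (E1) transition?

2

(a)–(b): forbidden (parity, ΔL, ΔJ).
(a)–(c): forbidden (ΔL, ΔJ).
(a)–(d): forbidden (ΔS).
(a)–(e): forbidden (parity, ΔL, ΔJ).
(b)–(c): allowed.
(b)–(d): forbidden (ΔS, ΔL, ΔJ).
(b)–(e): forbidden (parity).
(c)–(d): forbidden (parity, ΔS, ΔL, ΔJ).
(c)–(e): allowed.
(d)–(e): forbidden (ΔS, ΔL, ΔJ).
Allowed pairs: 2 of 10.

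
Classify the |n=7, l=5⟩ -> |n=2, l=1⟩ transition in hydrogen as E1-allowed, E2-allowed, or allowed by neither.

Δl = 1 − 5 = -4; l_i + l_f = 6.
E1 (Δl = ±1): not satisfied.
E2 (Δl = 0,±2, l_i+l_f ≥ 2): not satisfied.

neither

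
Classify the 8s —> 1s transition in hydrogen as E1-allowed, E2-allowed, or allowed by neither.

neither

Δl = 0 − 0 = +0; l_i + l_f = 0.
E1 (Δl = ±1): not satisfied.
E2 (Δl = 0,±2, l_i+l_f ≥ 2): not satisfied.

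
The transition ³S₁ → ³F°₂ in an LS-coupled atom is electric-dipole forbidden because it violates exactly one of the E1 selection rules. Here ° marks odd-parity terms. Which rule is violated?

Parity must change: even → odd — satisfied.
ΔS = 0: S: 1 → 1 — satisfied.
ΔL = 0, ±1 (not L=0↔0): L: 0 → 3, ΔL = +3 — violated.
ΔJ = 0, ±1 (not J=0↔0): J: 1 → 2, ΔJ = +1 — satisfied.

the ΔL = 0, ±1 rule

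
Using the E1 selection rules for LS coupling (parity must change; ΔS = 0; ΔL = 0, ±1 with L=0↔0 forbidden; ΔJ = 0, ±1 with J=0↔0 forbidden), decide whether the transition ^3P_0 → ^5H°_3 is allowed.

forbidden

Reading off the term symbols: S 1→2, L 1→5, J 0→3, parity even→odd.
Parity must change: even → odd — ok.
ΔS = 0: S: 1 → 2 — fails.
ΔL = 0, ±1 (not L=0↔0): L: 1 → 5, ΔL = +4 — fails.
ΔJ = 0, ±1 (not J=0↔0): J: 0 → 3, ΔJ = +3 — fails.
Rule(s) violated: ΔS, ΔL, ΔJ.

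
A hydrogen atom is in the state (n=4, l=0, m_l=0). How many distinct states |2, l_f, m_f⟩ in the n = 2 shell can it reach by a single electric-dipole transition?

3

E1 requires Δl = ±1, so l_f ∈ {-1, 1}; with 0 ≤ l_f ≤ n_f−1 = 1, the allowed l_f values are {1}.
For l_f = 1: m_f ∈ {m_i−1, m_i, m_i+1} ∩ [−1, 1] = {-1, 0, 1} → 3 states.
Total: 3.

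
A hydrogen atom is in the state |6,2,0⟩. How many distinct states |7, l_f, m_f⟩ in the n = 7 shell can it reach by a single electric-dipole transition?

6

E1 requires Δl = ±1, so l_f ∈ {1, 3}; with 0 ≤ l_f ≤ n_f−1 = 6, the allowed l_f values are {1, 3}.
For l_f = 1: m_f ∈ {m_i−1, m_i, m_i+1} ∩ [−1, 1] = {-1, 0, 1} → 3 states.
For l_f = 3: m_f ∈ {m_i−1, m_i, m_i+1} ∩ [−3, 3] = {-1, 0, 1} → 3 states.
Total: 6.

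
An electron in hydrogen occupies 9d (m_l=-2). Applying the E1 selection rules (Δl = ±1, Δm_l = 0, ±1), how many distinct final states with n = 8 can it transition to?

E1 requires Δl = ±1, so l_f ∈ {1, 3}; with 0 ≤ l_f ≤ n_f−1 = 7, the allowed l_f values are {1, 3}.
For l_f = 1: m_f ∈ {m_i−1, m_i, m_i+1} ∩ [−1, 1] = {-1} → 1 state.
For l_f = 3: m_f ∈ {m_i−1, m_i, m_i+1} ∩ [−3, 3] = {-3, -2, -1} → 3 states.
Total: 4.

4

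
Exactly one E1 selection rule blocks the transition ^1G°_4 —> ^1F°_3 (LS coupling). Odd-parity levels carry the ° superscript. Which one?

parity

Initial level: S=0, L=4, J=4, parity odd. Final level: S=0, L=3, J=3, parity odd.
ΔS = 0: S: 0 → 0 — ✓.
ΔJ = 0, ±1 (not J=0↔0): J: 4 → 3, ΔJ = -1 — ✓.
ΔL = 0, ±1 (not L=0↔0): L: 4 → 3, ΔL = -1 — ✓.
Parity must change: odd → odd — ✗.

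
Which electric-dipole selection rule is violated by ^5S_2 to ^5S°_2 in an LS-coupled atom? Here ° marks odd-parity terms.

the L=0 ↔ L=0 exclusion

Parity must change: even → odd — ✓.
ΔS = 0: S: 2 → 2 — ✓.
ΔL = 0, ±1 (not L=0↔0): L: 0 → 0, ΔL = +0 — ✗.
ΔJ = 0, ±1 (not J=0↔0): J: 2 → 2, ΔJ = +0 — ✓.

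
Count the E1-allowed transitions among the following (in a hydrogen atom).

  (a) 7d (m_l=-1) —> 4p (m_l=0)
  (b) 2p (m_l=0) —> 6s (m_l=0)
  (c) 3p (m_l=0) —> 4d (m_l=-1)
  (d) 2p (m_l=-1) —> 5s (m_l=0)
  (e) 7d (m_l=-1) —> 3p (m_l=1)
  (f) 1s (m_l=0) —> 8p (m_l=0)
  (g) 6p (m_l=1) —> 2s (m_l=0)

6

(a) allowed
(b) allowed
(c) allowed
(d) allowed
(e) forbidden — Δm_l = +2 (E1 requires Δm_l = 0, ±1)
(f) allowed
(g) allowed
Total allowed: 6 of 7.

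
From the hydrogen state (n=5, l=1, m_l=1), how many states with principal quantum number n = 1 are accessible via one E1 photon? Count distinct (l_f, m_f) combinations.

E1 requires Δl = ±1, so l_f ∈ {0, 2}; with 0 ≤ l_f ≤ n_f−1 = 0, the allowed l_f values are {0}.
For l_f = 0: m_f ∈ {m_i−1, m_i, m_i+1} ∩ [−0, 0] = {0} → 1 state.
Total: 1.

1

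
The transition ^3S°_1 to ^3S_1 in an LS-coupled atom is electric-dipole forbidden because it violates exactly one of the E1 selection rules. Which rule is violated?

the L=0 ↔ L=0 exclusion

Parity must change: odd → even — ✓.
ΔS = 0: S: 1 → 1 — ✓.
ΔL = 0, ±1 (not L=0↔0): L: 0 → 0, ΔL = +0 — ✗.
ΔJ = 0, ±1 (not J=0↔0): J: 1 → 1, ΔJ = +0 — ✓.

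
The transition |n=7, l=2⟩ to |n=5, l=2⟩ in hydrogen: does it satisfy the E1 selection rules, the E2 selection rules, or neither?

Δl = 2 − 2 = +0; l_i + l_f = 4.
E1 (Δl = ±1): not satisfied.
E2 (Δl = 0,±2, l_i+l_f ≥ 2): satisfied.

E2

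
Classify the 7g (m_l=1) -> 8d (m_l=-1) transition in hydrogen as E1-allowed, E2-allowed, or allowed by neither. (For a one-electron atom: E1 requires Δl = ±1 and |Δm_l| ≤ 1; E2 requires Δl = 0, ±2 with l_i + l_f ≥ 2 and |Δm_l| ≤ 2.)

E2

Δl = 2 − 4 = -2; l_i + l_f = 6.
Δm_l = -2.
E1 (Δl = ±1, |Δm_l| ≤ 1): not satisfied.
E2 (Δl = 0,±2, l_i+l_f ≥ 2, |Δm_l| ≤ 2): satisfied.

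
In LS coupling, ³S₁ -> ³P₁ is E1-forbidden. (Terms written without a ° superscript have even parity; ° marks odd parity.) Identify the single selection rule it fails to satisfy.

parity

Initial level: S=1, L=0, J=1, parity even. Final level: S=1, L=1, J=1, parity even.
Parity must change: even → even — fails.
ΔS = 0: S: 1 → 1 — passes.
ΔL = 0, ±1 (not L=0↔0): L: 0 → 1, ΔL = +1 — passes.
ΔJ = 0, ±1 (not J=0↔0): J: 1 → 1, ΔJ = +0 — passes.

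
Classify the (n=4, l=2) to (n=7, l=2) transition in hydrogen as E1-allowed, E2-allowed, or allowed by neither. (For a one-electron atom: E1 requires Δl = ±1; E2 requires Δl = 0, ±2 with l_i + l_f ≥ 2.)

E2

Δl = 2 − 2 = +0; l_i + l_f = 4.
E1 (Δl = ±1): not satisfied.
E2 (Δl = 0,±2, l_i+l_f ≥ 2): satisfied.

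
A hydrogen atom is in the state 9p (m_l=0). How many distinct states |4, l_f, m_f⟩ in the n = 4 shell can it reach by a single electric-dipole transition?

4

E1 requires Δl = ±1, so l_f ∈ {0, 2}; with 0 ≤ l_f ≤ n_f−1 = 3, the allowed l_f values are {0, 2}.
For l_f = 0: m_f ∈ {m_i−1, m_i, m_i+1} ∩ [−0, 0] = {0} → 1 state.
For l_f = 2: m_f ∈ {m_i−1, m_i, m_i+1} ∩ [−2, 2] = {-1, 0, 1} → 3 states.
Total: 4.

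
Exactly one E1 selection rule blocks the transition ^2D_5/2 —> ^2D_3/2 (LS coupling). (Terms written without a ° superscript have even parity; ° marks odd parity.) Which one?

parity

Initial level: S=1/2, L=2, J=5/2, parity even. Final level: S=1/2, L=2, J=3/2, parity even.
ΔS = 0: S: 1/2 → 1/2 — passes.
ΔL = 0, ±1 (not L=0↔0): L: 2 → 2, ΔL = +0 — passes.
Parity must change: even → even — fails.
ΔJ = 0, ±1 (not J=0↔0): J: 5/2 → 3/2, ΔJ = -1 — passes.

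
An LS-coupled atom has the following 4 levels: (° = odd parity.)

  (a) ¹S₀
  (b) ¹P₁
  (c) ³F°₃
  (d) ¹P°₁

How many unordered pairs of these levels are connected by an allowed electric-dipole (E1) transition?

2

(a)–(b): forbidden (parity).
(a)–(c): forbidden (ΔS, ΔL, ΔJ).
(a)–(d): allowed.
(b)–(c): forbidden (ΔS, ΔL, ΔJ).
(b)–(d): allowed.
(c)–(d): forbidden (parity, ΔS, ΔL, ΔJ).
Allowed pairs: 2 of 6.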